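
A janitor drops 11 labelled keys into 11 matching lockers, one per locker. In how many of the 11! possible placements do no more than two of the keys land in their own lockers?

# with exactly i fixed is C(11,i)·!(11-i); sum over i=0..2:
  i=0: C(11,0)·!11 = 1·14684570 = 14684570
  i=1: C(11,1)·!10 = 11·1334961 = 14684571
  i=2: C(11,2)·!9 = 55·133496 = 7342280
Total = 36711421.

36711421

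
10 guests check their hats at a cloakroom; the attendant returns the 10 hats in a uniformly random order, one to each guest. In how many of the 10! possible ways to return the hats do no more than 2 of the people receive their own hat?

3337406

Sum C(10,i)·!(10-i) for i = 0..2:
  i=0: C(10,0)·!10 = 1·1334961 = 1334961
  i=1: C(10,1)·!9 = 10·133496 = 1334960
  i=2: C(10,2)·!8 = 45·14833 = 667485
Total = 3337406.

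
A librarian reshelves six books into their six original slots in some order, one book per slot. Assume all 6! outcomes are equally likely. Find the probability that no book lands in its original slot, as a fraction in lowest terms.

53/144

Favorable outcomes: !6 = 265.
Total outcomes: 6! = 720.
Probability = 265/720 = 53/144.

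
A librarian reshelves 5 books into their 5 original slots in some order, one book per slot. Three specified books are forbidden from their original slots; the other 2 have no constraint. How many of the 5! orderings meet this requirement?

Let A_j be the event that the j-th constrained one is fixed. By inclusion-exclusion over the 3 events:
Σ_{j=0}^{3} (-1)^j C(3,j)(5-j)!
= C(3,0)·5! - C(3,1)·4! + C(3,2)·3! - C(3,3)·2!
= 120 - 72 + 18 - 2
= 64

64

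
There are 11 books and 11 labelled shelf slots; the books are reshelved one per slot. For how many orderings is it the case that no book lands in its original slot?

14684570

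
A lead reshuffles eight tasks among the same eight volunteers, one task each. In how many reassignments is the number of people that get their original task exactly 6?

Pick the 6 fixed positions: C(8,6) = 28 ways.
The remaining 2 must be deranged: !2 = 1.
Total: 28 × 1 = 28.

28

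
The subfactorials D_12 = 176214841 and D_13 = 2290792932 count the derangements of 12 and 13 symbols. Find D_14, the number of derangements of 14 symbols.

32071101049

D_14 = (14-1)·(D_13 + D_12) = 13·(2290792932 + 176214841) = 13·2467007773 = 32071101049.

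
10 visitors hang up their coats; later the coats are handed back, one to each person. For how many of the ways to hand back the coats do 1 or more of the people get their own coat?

2293839

# with exactly i fixed is C(10,i)·!(10-i); sum over i=1..10:
  i=1: C(10,1)·!9 = 10·133496 = 1334960
  i=2: C(10,2)·!8 = 45·14833 = 667485
  i=3: C(10,3)·!7 = 120·1854 = 222480
  i=4: C(10,4)·!6 = 210·265 = 55650
  i=5: C(10,5)·!5 = 252·44 = 11088
  i=6: C(10,6)·!4 = 210·9 = 1890
  i=7: C(10,7)·!3 = 120·2 = 240
  i=8: C(10,8)·!2 = 45·1 = 45
  i=9: C(10,9)·!1 = 10·0 = 0
  i=10: C(10,10)·!0 = 1·1 = 1
Total = 2293839.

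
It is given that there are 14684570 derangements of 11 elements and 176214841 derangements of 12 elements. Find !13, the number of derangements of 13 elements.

2290792932

!13 = (13-1)·(!12 + !11) = 12·(176214841 + 14684570) = 12·190899411 = 2290792932.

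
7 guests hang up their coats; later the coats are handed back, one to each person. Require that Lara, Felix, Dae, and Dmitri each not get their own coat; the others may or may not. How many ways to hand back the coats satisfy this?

2790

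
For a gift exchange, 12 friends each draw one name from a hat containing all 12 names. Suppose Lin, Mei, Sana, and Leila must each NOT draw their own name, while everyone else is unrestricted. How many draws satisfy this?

Inclusion-exclusion on the 4 forbidden self-matches:
Σ_{j=0}^{4} (-1)^j C(4,j)(12-j)!
= C(4,0)·12! - C(4,1)·11! + C(4,2)·10! - C(4,3)·9! + C(4,4)·8!
= 479001600 - 159667200 + 21772800 - 1451520 + 40320
= 339696000

339696000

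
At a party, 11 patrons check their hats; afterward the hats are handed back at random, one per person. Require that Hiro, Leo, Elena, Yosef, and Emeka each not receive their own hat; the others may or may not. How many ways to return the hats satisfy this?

25022880

Inclusion-exclusion on the 5 forbidden self-matches:
Σ_{j=0}^{5} (-1)^j C(5,j)(11-j)!
= C(5,0)·11! - C(5,1)·10! + C(5,2)·9! - C(5,3)·8! + C(5,4)·7! - C(5,5)·6!
= 39916800 - 18144000 + 3628800 - 403200 + 25200 - 720
= 25022880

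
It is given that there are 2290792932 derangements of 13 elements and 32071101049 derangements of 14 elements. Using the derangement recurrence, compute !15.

481066515734

!15 = (15-1)·(!14 + !13) = 14·(32071101049 + 2290792932) = 14·34361893981 = 481066515734.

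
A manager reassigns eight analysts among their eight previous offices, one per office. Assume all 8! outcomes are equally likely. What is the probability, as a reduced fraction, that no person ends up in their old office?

Favorable outcomes: !8 = 14833.
Total outcomes: 8! = 40320.
Probability = 14833/40320 = 2119/5760.

2119/5760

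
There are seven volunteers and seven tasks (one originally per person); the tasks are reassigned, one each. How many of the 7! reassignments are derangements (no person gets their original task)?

1854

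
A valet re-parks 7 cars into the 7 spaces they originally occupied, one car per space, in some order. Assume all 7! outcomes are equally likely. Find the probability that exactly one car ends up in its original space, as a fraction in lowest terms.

53/144

Favorable outcomes: C(7,1)·!6 = 7·265 = 1855.
Total outcomes: 7! = 5040.
Probability = 1855/5040 = 53/144.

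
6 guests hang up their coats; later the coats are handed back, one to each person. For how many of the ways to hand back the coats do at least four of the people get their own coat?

# with exactly i fixed is C(6,i)·!(6-i); sum over i=4..6:
  i=4: C(6,4)·!2 = 15·1 = 15
  i=5: C(6,5)·!1 = 6·0 = 0
  i=6: C(6,6)·!0 = 1·1 = 1
Total = 16.

16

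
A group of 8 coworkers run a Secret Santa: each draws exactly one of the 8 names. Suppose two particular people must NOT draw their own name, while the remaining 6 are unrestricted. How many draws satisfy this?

30960

Let A_j be the event that the j-th constrained one is fixed. By inclusion-exclusion over the 2 events:
Σ_{j=0}^{2} (-1)^j C(2,j)(8-j)!
= C(2,0)·8! - C(2,1)·7! + C(2,2)·6!
= 40320 - 10080 + 720
= 30960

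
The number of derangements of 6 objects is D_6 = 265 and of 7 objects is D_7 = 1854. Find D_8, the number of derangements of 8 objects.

14833

D_8 = (8-1)·(D_7 + D_6) = 7·(1854 + 265) = 7·2119 = 14833.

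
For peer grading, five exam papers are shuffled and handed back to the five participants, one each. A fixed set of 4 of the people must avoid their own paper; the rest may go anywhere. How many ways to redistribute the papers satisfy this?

53

Let A_j be the event that the j-th constrained one is fixed. By inclusion-exclusion over the 4 events:
Σ_{j=0}^{4} (-1)^j C(4,j)(5-j)!
= C(4,0)·5! - C(4,1)·4! + C(4,2)·3! - C(4,3)·2! + C(4,4)·1!
= 120 - 96 + 36 - 8 + 1
= 53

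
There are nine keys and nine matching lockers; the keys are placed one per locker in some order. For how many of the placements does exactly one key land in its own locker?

Pick the single fixed position: C(9,1) = 9 ways.
The other 8 form a derangement: !8 = 14833.
Total: 9 × 14833 = 133497.

133497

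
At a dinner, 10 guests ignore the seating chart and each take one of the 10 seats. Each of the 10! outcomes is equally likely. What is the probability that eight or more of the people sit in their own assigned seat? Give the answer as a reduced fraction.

Favorable outcomes: Σ_{i≥8} C(10,i)·!(10-i) = 45·1 + 10·0 + 1·1 = 46.
Total outcomes: 10! = 3628800.
Probability = 46/3628800 = 23/1814400.

23/1814400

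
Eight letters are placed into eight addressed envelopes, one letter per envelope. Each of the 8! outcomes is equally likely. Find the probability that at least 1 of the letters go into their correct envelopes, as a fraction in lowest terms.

3641/5760

Favorable outcomes: Σ_{i≥1} C(8,i)·!(8-i) = 8·1854 + 28·265 + 56·44 + 70·9 + 56·2 + 28·1 + 8·0 + 1·1 = 25487.
Total outcomes: 8! = 40320.
Probability = 25487/40320 = 3641/5760.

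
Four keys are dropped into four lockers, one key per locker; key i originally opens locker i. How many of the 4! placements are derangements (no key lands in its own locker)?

9

By inclusion-exclusion, !4 = Σ (-1)^k · 4!/k! for k=0..4
= 4! - 4!/1! + 4!/2! - 4!/3! + 4!/4!
= 24 - 24 + 12 - 4 + 1
= 9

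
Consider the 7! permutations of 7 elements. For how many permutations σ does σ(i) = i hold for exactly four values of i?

70

Choose which 4 of the 7 are fixed: C(7,4) = 35.
The other 3 form a derangement: !3 = 2.
Total: 35 × 2 = 70.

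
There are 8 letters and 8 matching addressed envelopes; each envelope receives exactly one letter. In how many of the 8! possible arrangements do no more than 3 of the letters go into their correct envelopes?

Sum C(8,i)·!(8-i) for i = 0..3:
  i=0: C(8,0)·!8 = 1·14833 = 14833
  i=1: C(8,1)·!7 = 8·1854 = 14832
  i=2: C(8,2)·!6 = 28·265 = 7420
  i=3: C(8,3)·!5 = 56·44 = 2464
Total = 39549.

39549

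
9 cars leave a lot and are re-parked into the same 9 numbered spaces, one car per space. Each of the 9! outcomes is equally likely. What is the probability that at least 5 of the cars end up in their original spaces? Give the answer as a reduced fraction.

Favorable outcomes: Σ_{i≥5} C(9,i)·!(9-i) = 126·9 + 84·2 + 36·1 + 9·0 + 1·1 = 1339.
Total outcomes: 9! = 362880.
Probability = 1339/362880 = 1339/362880.

1339/362880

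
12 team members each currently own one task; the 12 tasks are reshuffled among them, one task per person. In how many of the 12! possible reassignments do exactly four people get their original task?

Pick the 4 fixed positions: C(12,4) = 495 ways.
The remaining 8 must be deranged: !8 = 14833.
Total: 495 × 14833 = 7342335.

7342335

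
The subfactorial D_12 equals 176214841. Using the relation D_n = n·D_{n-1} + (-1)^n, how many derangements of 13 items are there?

2290792932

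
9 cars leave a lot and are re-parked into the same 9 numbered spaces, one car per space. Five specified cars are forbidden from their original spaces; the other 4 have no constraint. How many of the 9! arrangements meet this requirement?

205056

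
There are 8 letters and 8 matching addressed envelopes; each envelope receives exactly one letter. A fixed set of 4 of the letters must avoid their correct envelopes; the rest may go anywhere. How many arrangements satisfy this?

Inclusion-exclusion on the 4 forbidden self-matches:
Σ_{j=0}^{4} (-1)^j C(4,j)(8-j)!
= C(4,0)·8! - C(4,1)·7! + C(4,2)·6! - C(4,3)·5! + C(4,4)·4!
= 40320 - 20160 + 4320 - 480 + 24
= 24024

24024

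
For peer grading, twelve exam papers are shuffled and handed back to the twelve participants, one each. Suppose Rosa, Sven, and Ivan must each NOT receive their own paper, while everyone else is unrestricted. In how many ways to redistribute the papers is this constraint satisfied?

Inclusion-exclusion on the 3 forbidden self-matches:
Σ_{j=0}^{3} (-1)^j C(3,j)(12-j)!
= C(3,0)·12! - C(3,1)·11! + C(3,2)·10! - C(3,3)·9!
= 479001600 - 119750400 + 10886400 - 362880
= 369774720

369774720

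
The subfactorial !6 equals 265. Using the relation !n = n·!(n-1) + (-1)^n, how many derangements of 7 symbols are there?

1854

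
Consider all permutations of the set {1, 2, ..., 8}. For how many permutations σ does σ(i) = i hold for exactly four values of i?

630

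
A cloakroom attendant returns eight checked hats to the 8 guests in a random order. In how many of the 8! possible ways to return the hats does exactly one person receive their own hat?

14832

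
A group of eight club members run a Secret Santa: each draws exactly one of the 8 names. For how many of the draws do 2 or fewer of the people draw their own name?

# with exactly i fixed is C(8,i)·!(8-i); sum over i=0..2:
  i=0: C(8,0)·!8 = 1·14833 = 14833
  i=1: C(8,1)·!7 = 8·1854 = 14832
  i=2: C(8,2)·!6 = 28·265 = 7420
Total = 37085.

37085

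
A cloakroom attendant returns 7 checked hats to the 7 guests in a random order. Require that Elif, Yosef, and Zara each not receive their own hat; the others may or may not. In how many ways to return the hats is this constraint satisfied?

3216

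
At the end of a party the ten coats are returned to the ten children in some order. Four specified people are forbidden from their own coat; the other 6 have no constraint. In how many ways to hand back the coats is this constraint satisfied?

2399760

Inclusion-exclusion on the 4 forbidden self-matches:
Σ_{j=0}^{4} (-1)^j C(4,j)(10-j)!
= C(4,0)·10! - C(4,1)·9! + C(4,2)·8! - C(4,3)·7! + C(4,4)·6!
= 3628800 - 1451520 + 241920 - 20160 + 720
= 2399760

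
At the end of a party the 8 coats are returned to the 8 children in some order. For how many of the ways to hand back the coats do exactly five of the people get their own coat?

112

Choose which 5 of the 8 are fixed: C(8,5) = 56.
The remaining 3 must be deranged: !3 = 2.
Total: 56 × 2 = 112.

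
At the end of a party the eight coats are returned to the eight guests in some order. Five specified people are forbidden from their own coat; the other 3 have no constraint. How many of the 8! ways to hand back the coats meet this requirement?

Inclusion-exclusion on the 5 forbidden self-matches:
Σ_{j=0}^{5} (-1)^j C(5,j)(8-j)!
= C(5,0)·8! - C(5,1)·7! + C(5,2)·6! - C(5,3)·5! + C(5,4)·4! - C(5,5)·3!
= 40320 - 25200 + 7200 - 1200 + 120 - 6
= 21234

21234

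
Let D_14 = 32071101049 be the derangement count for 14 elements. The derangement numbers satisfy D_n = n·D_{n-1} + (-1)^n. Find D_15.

D_15 = 15·32071101049 - 1 = 481066515734.

481066515734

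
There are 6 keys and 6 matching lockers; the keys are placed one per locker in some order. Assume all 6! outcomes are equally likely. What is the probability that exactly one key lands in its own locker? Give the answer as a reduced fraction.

Favorable outcomes: C(6,1)·!5 = 6·44 = 264.
Total outcomes: 6! = 720.
Probability = 264/720 = 11/30.

11/30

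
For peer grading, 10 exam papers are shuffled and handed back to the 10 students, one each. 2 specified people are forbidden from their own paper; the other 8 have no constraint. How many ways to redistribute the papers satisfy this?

Inclusion-exclusion on the 2 forbidden self-matches:
Σ_{j=0}^{2} (-1)^j C(2,j)(10-j)!
= C(2,0)·10! - C(2,1)·9! + C(2,2)·8!
= 3628800 - 725760 + 40320
= 2943360

2943360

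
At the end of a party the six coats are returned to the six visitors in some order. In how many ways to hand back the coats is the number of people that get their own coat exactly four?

15

Pick the 4 fixed positions: C(6,4) = 15 ways.
The remaining 2 must be deranged: !2 = 1.
Total: 15 × 1 = 15.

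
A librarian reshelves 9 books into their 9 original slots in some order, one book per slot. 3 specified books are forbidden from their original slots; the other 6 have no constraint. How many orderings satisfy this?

Let A_j be the event that the j-th constrained one is fixed. By inclusion-exclusion over the 3 events:
Σ_{j=0}^{3} (-1)^j C(3,j)(9-j)!
= C(3,0)·9! - C(3,1)·8! + C(3,2)·7! - C(3,3)·6!
= 362880 - 120960 + 15120 - 720
= 256320

256320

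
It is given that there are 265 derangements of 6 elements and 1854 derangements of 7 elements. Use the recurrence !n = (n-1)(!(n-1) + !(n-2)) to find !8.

!8 = (8-1)·(!7 + !6) = 7·(1854 + 265) = 7·2119 = 14833.

14833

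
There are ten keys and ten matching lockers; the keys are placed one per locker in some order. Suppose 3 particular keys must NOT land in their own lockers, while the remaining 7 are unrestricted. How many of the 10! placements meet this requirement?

2656080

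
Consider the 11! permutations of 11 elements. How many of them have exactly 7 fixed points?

2970

Pick the 7 fixed positions: C(11,7) = 330 ways.
The remaining 4 must be deranged: !4 = 9.
Total: 330 × 9 = 2970.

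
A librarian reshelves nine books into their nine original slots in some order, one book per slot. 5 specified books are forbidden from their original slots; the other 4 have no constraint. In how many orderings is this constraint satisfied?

205056

Inclusion-exclusion on the 5 forbidden self-matches:
Σ_{j=0}^{5} (-1)^j C(5,j)(9-j)!
= C(5,0)·9! - C(5,1)·8! + C(5,2)·7! - C(5,3)·6! + C(5,4)·5! - C(5,5)·4!
= 362880 - 201600 + 50400 - 7200 + 600 - 24
= 205056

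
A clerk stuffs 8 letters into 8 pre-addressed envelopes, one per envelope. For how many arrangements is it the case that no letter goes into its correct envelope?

14833

The subfactorial !8 = [8!/e] (nearest integer).
8! = 40320, and 40320/e ≈ 14832.90, so !8 = 14833.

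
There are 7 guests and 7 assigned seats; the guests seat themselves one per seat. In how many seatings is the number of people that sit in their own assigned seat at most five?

5039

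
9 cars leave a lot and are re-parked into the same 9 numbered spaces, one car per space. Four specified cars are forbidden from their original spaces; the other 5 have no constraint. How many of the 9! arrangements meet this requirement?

Inclusion-exclusion on the 4 forbidden self-matches:
Σ_{j=0}^{4} (-1)^j C(4,j)(9-j)!
= C(4,0)·9! - C(4,1)·8! + C(4,2)·7! - C(4,3)·6! + C(4,4)·5!
= 362880 - 161280 + 30240 - 2880 + 120
= 229080

229080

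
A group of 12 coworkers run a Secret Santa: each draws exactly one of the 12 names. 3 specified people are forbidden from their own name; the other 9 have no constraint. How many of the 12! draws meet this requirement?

369774720

Let A_j be the event that the j-th constrained one is fixed. By inclusion-exclusion over the 3 events:
Σ_{j=0}^{3} (-1)^j C(3,j)(12-j)!
= C(3,0)·12! - C(3,1)·11! + C(3,2)·10! - C(3,3)·9!
= 479001600 - 119750400 + 10886400 - 362880
= 369774720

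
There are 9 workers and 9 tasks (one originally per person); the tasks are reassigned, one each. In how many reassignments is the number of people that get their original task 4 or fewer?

361541

# with exactly i fixed is C(9,i)·!(9-i); sum over i=0..4:
  i=0: C(9,0)·!9 = 1·133496 = 133496
  i=1: C(9,1)·!8 = 9·14833 = 133497
  i=2: C(9,2)·!7 = 36·1854 = 66744
  i=3: C(9,3)·!6 = 84·265 = 22260
  i=4: C(9,4)·!5 = 126·44 = 5544
Total = 361541.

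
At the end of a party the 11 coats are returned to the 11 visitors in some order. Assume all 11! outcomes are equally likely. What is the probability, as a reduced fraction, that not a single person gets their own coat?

1468457/3991680

Favorable outcomes: !11 = 14684570.
Total outcomes: 11! = 39916800.
Probability = 14684570/39916800 = 1468457/3991680.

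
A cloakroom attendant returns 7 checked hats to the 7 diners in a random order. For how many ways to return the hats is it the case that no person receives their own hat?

The number of derangements of 7 is !7 = Σ_{k=0}^{7} (-1)^k·7!/k!
= 7! - 7!/1! + 7!/2! - 7!/3! + 7!/4! - 7!/5! + 7!/6! - 7!/7!
= 5040 - 5040 + 2520 - 840 + 210 - 42 + 7 - 1
= 1854

1854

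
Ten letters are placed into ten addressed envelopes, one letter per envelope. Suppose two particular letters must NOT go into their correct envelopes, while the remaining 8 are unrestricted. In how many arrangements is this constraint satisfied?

2943360

Inclusion-exclusion on the 2 forbidden self-matches:
Σ_{j=0}^{2} (-1)^j C(2,j)(10-j)!
= C(2,0)·10! - C(2,1)·9! + C(2,2)·8!
= 3628800 - 725760 + 40320
= 2943360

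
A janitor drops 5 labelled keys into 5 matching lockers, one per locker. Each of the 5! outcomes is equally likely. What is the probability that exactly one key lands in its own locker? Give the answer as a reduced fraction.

3/8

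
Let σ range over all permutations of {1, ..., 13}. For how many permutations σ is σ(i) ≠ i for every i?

2290792932

By inclusion-exclusion, !13 = Σ (-1)^k · 13!/k! for k=0..13
= 13! - 13!/1! + 13!/2! - 13!/3! + 13!/4! - 13!/5! + 13!/6! - 13!/7! + 13!/8! - 13!/9! + 13!/10! - 13!/11! + 13!/12! - 13!/13!
= 6227020800 - 6227020800 + 3113510400 - 1037836800 + 259459200 - 51891840 + 8648640 - 1235520 + 154440 - 17160 + 1716 - 156 + 13 - 1
= 2290792932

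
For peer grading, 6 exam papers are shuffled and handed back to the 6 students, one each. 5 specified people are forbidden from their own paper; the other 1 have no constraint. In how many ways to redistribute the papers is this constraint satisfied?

Inclusion-exclusion on the 5 forbidden self-matches:
Σ_{j=0}^{5} (-1)^j C(5,j)(6-j)!
= C(5,0)·6! - C(5,1)·5! + C(5,2)·4! - C(5,3)·3! + C(5,4)·2! - C(5,5)·1!
= 720 - 600 + 240 - 60 + 10 - 1
= 309

309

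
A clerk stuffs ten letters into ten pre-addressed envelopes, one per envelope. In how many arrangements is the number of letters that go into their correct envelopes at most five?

# with exactly i fixed is C(10,i)·!(10-i); sum over i=0..5:
  i=0: C(10,0)·!10 = 1·1334961 = 1334961
  i=1: C(10,1)·!9 = 10·133496 = 1334960
  i=2: C(10,2)·!8 = 45·14833 = 667485
  i=3: C(10,3)·!7 = 120·1854 = 222480
  i=4: C(10,4)·!6 = 210·265 = 55650
  i=5: C(10,5)·!5 = 252·44 = 11088
Total = 3626624.

3626624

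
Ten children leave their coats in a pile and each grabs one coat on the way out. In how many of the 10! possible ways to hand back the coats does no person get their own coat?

1334961

!10 is the nearest integer to 10!/e.
10! = 3628800, and 3628800/e ≈ 1334960.92, so !10 = 1334961.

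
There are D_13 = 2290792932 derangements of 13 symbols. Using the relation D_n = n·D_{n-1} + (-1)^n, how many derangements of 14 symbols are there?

32071101049

D_14 = 14·2290792932 + 1 = 32071101049.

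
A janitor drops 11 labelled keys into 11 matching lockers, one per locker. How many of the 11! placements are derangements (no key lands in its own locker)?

14684570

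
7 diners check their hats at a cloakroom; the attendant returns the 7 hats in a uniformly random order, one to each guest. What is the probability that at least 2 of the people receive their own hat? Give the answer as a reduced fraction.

Favorable outcomes: Σ_{i≥2} C(7,i)·!(7-i) = 21·44 + 35·9 + 35·2 + 21·1 + 7·0 + 1·1 = 1331.
Total outcomes: 7! = 5040.
Probability = 1331/5040 = 1331/5040.

1331/5040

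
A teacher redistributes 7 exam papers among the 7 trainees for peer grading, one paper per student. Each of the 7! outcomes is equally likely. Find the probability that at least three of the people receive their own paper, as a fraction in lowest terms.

Favorable outcomes: Σ_{i≥3} C(7,i)·!(7-i) = 35·9 + 35·2 + 21·1 + 7·0 + 1·1 = 407.
Total outcomes: 7! = 5040.
Probability = 407/5040 = 407/5040.

407/5040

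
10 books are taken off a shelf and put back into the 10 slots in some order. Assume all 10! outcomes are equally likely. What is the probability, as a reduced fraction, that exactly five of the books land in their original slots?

11/3600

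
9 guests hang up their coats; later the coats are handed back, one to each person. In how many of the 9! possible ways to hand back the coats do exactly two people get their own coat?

66744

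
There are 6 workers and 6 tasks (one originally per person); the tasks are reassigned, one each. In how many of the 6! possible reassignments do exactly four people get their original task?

15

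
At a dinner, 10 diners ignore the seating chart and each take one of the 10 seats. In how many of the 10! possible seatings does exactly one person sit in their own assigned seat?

1334960

Pick the single fixed position: C(10,1) = 10 ways.
The remaining 9 must be deranged: !9 = 133496.
Total: 10 × 133496 = 1334960.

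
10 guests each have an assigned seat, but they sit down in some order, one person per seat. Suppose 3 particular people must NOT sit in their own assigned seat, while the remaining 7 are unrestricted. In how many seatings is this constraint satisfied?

2656080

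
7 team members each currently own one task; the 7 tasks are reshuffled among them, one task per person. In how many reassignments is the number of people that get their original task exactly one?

1855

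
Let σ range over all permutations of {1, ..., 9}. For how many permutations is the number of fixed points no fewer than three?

# with exactly i fixed is C(9,i)·!(9-i); sum over i=3..9:
  i=3: C(9,3)·!6 = 84·265 = 22260
  i=4: C(9,4)·!5 = 126·44 = 5544
  i=5: C(9,5)·!4 = 126·9 = 1134
  i=6: C(9,6)·!3 = 84·2 = 168
  i=7: C(9,7)·!2 = 36·1 = 36
  i=8: C(9,8)·!1 = 9·0 = 0
  i=9: C(9,9)·!0 = 1·1 = 1
Total = 29143.

29143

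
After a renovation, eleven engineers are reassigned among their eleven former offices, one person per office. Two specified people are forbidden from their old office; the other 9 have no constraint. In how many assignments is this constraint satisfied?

Let A_j be the event that the j-th constrained one is fixed. By inclusion-exclusion over the 2 events:
Σ_{j=0}^{2} (-1)^j C(2,j)(11-j)!
= C(2,0)·11! - C(2,1)·10! + C(2,2)·9!
= 39916800 - 7257600 + 362880
= 33022080

33022080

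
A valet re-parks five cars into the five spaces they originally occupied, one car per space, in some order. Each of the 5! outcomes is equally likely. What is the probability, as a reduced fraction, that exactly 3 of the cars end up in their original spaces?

1/12

Favorable outcomes: C(5,3)·!2 = 10·1 = 10.
Total outcomes: 5! = 120.
Probability = 10/120 = 1/12.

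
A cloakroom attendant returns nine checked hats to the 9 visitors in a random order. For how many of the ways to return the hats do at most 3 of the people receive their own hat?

355997

# with exactly i fixed is C(9,i)·!(9-i); sum over i=0..3:
  i=0: C(9,0)·!9 = 1·133496 = 133496
  i=1: C(9,1)·!8 = 9·14833 = 133497
  i=2: C(9,2)·!7 = 36·1854 = 66744
  i=3: C(9,3)·!6 = 84·265 = 22260
Total = 355997.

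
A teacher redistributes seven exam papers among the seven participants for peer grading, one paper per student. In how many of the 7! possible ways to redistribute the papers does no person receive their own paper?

!7 is the nearest integer to 7!/e.
7! = 5040, and 5040/e ≈ 1854.11, so !7 = 1854.

1854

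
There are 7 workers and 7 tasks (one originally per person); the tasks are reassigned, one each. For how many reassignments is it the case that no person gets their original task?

1854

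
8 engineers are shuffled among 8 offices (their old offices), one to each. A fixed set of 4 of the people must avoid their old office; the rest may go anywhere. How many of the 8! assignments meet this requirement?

24024

Let A_j be the event that the j-th constrained one is fixed. By inclusion-exclusion over the 4 events:
Σ_{j=0}^{4} (-1)^j C(4,j)(8-j)!
= C(4,0)·8! - C(4,1)·7! + C(4,2)·6! - C(4,3)·5! + C(4,4)·4!
= 40320 - 20160 + 4320 - 480 + 24
= 24024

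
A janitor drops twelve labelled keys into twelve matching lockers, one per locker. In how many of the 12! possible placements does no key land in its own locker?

176214841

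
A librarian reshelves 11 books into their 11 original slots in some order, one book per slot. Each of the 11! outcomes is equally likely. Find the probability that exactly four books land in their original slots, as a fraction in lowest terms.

Favorable outcomes: C(11,4)·!7 = 330·1854 = 611820.
Total outcomes: 11! = 39916800.
Probability = 611820/39916800 = 103/6720.

103/6720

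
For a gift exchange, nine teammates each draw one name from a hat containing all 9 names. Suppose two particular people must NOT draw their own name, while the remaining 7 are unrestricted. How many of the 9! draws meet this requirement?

Let A_j be the event that the j-th constrained one is fixed. By inclusion-exclusion over the 2 events:
Σ_{j=0}^{2} (-1)^j C(2,j)(9-j)!
= C(2,0)·9! - C(2,1)·8! + C(2,2)·7!
= 362880 - 80640 + 5040
= 287280

287280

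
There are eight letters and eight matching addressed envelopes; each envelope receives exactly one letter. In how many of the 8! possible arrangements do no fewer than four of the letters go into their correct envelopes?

Sum C(8,i)·!(8-i) for i = 4..8:
  i=4: C(8,4)·!4 = 70·9 = 630
  i=5: C(8,5)·!3 = 56·2 = 112
  i=6: C(8,6)·!2 = 28·1 = 28
  i=7: C(8,7)·!1 = 8·0 = 0
  i=8: C(8,8)·!0 = 1·1 = 1
Total = 771.

771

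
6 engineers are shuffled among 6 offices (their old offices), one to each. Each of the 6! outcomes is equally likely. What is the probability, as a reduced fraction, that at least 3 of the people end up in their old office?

7/90

Favorable outcomes: Σ_{i≥3} C(6,i)·!(6-i) = 20·2 + 15·1 + 6·0 + 1·1 = 56.
Total outcomes: 6! = 720.
Probability = 56/720 = 7/90.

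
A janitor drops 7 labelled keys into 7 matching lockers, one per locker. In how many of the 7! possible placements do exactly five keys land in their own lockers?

21

Choose which 5 of the 7 are fixed: C(7,5) = 21.
The other 2 form a derangement: !2 = 1.
Total: 21 × 1 = 21.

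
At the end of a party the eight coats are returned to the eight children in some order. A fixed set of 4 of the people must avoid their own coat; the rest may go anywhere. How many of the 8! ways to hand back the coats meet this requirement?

Inclusion-exclusion on the 4 forbidden self-matches:
Σ_{j=0}^{4} (-1)^j C(4,j)(8-j)!
= C(4,0)·8! - C(4,1)·7! + C(4,2)·6! - C(4,3)·5! + C(4,4)·4!
= 40320 - 20160 + 4320 - 480 + 24
= 24024

24024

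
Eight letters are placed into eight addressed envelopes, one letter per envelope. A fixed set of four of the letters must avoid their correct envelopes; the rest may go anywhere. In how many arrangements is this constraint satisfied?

24024

Let A_j be the event that the j-th constrained one is fixed. By inclusion-exclusion over the 4 events:
Σ_{j=0}^{4} (-1)^j C(4,j)(8-j)!
= C(4,0)·8! - C(4,1)·7! + C(4,2)·6! - C(4,3)·5! + C(4,4)·4!
= 40320 - 20160 + 4320 - 480 + 24
= 24024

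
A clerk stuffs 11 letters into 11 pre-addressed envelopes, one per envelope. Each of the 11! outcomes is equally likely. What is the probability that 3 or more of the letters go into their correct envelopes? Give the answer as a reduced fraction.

Favorable outcomes: Σ_{i≥3} C(11,i)·!(11-i) = 165·14833 + 330·1854 + 462·265 + 462·44 + 330·9 + 165·2 + 55·1 + 11·0 + 1·1 = 3205379.
Total outcomes: 11! = 39916800.
Probability = 3205379/39916800 = 3205379/39916800.

3205379/39916800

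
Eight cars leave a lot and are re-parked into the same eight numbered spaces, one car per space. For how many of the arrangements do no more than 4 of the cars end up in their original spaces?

40179

Sum C(8,i)·!(8-i) for i = 0..4:
  i=0: C(8,0)·!8 = 1·14833 = 14833
  i=1: C(8,1)·!7 = 8·1854 = 14832
  i=2: C(8,2)·!6 = 28·265 = 7420
  i=3: C(8,3)·!5 = 56·44 = 2464
  i=4: C(8,4)·!4 = 70·9 = 630
Total = 40179.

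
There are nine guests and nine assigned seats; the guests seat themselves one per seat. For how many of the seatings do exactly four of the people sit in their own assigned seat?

Pick the 4 fixed positions: C(9,4) = 126 ways.
The remaining 5 must be deranged: !5 = 44.
Total: 126 × 44 = 5544.

5544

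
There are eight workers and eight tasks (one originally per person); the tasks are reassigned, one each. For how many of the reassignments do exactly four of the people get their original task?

630

Pick the 4 fixed positions: C(8,4) = 70 ways.
The other 4 form a derangement: !4 = 9.
Total: 70 × 9 = 630.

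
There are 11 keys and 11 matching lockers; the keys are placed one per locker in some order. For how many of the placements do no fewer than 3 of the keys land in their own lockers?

3205379

# with exactly i fixed is C(11,i)·!(11-i); sum over i=3..11:
  i=3: C(11,3)·!8 = 165·14833 = 2447445
  i=4: C(11,4)·!7 = 330·1854 = 611820
  i=5: C(11,5)·!6 = 462·265 = 122430
  i=6: C(11,6)·!5 = 462·44 = 20328
  i=7: C(11,7)·!4 = 330·9 = 2970
  i=8: C(11,8)·!3 = 165·2 = 330
  i=9: C(11,9)·!2 = 55·1 = 55
  i=10: C(11,10)·!1 = 11·0 = 0
  i=11: C(11,11)·!0 = 1·1 = 1
Total = 3205379.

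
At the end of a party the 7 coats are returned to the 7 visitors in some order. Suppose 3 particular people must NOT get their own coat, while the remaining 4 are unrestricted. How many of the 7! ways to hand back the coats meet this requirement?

3216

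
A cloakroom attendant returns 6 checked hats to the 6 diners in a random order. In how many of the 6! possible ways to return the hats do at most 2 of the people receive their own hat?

664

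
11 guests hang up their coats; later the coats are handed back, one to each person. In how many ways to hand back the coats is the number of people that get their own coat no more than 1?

29369141

# with exactly i fixed is C(11,i)·!(11-i); sum over i=0..1:
  i=0: C(11,0)·!11 = 1·14684570 = 14684570
  i=1: C(11,1)·!10 = 11·1334961 = 14684571
Total = 29369141.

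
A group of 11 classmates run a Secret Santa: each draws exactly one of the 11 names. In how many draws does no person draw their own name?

14684570

!11 = 11! · Σ_{k=0}^{11} (-1)^k/k!
= 11! - 11!/1! + 11!/2! - 11!/3! + 11!/4! - 11!/5! + 11!/6! - 11!/7! + 11!/8! - 11!/9! + 11!/10! - 11!/11!
= 39916800 - 39916800 + 19958400 - 6652800 + 1663200 - 332640 + 55440 - 7920 + 990 - 110 + 11 - 1
= 14684570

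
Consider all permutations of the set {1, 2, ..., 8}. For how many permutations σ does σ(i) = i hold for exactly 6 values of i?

28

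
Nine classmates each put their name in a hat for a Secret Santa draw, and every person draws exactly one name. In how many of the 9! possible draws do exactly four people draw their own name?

Choose which 4 of the 9 are fixed: C(9,4) = 126.
The other 5 form a derangement: !5 = 44.
Total: 126 × 44 = 5544.

5544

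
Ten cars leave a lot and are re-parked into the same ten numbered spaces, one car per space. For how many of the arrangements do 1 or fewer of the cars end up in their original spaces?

# with exactly i fixed is C(10,i)·!(10-i); sum over i=0..1:
  i=0: C(10,0)·!10 = 1·1334961 = 1334961
  i=1: C(10,1)·!9 = 10·133496 = 1334960
Total = 2669921.

2669921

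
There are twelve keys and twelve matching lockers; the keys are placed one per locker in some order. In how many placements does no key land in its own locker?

By inclusion-exclusion, !12 = Σ (-1)^k · 12!/k! for k=0..12
= 12! - 12!/1! + 12!/2! - 12!/3! + 12!/4! - 12!/5! + 12!/6! - 12!/7! + 12!/8! - 12!/9! + 12!/10! - 12!/11! + 12!/12!
= 479001600 - 479001600 + 239500800 - 79833600 + 19958400 - 3991680 + 665280 - 95040 + 11880 - 1320 + 132 - 12 + 1
= 176214841

176214841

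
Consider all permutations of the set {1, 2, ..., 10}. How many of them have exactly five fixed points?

11088

Pick the 5 fixed positions: C(10,5) = 252 ways.
The other 5 form a derangement: !5 = 44.
Total: 252 × 44 = 11088.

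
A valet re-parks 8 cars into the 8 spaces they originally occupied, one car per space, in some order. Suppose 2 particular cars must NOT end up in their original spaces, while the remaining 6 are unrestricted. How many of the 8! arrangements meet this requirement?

30960

Let A_j be the event that the j-th constrained one is fixed. By inclusion-exclusion over the 2 events:
Σ_{j=0}^{2} (-1)^j C(2,j)(8-j)!
= C(2,0)·8! - C(2,1)·7! + C(2,2)·6!
= 40320 - 10080 + 720
= 30960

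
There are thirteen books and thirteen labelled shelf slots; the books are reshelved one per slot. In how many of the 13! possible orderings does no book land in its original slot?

!13 = 13! · Σ_{k=0}^{13} (-1)^k/k!
= 13! - 13!/1! + 13!/2! - 13!/3! + 13!/4! - 13!/5! + 13!/6! - 13!/7! + 13!/8! - 13!/9! + 13!/10! - 13!/11! + 13!/12! - 13!/13!
= 6227020800 - 6227020800 + 3113510400 - 1037836800 + 259459200 - 51891840 + 8648640 - 1235520 + 154440 - 17160 + 1716 - 156 + 13 - 1
= 2290792932

2290792932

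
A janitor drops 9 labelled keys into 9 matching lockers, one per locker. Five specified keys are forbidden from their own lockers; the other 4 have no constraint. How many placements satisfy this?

Let A_j be the event that the j-th constrained one is fixed. By inclusion-exclusion over the 5 events:
Σ_{j=0}^{5} (-1)^j C(5,j)(9-j)!
= C(5,0)·9! - C(5,1)·8! + C(5,2)·7! - C(5,3)·6! + C(5,4)·5! - C(5,5)·4!
= 362880 - 201600 + 50400 - 7200 + 600 - 24
= 205056

205056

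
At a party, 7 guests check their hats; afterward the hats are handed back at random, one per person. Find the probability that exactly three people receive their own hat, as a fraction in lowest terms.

1/16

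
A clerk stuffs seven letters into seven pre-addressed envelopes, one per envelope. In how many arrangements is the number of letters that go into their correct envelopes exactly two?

Choose which 2 of the 7 are fixed: C(7,2) = 21.
The other 5 form a derangement: !5 = 44.
Total: 21 × 44 = 924.

924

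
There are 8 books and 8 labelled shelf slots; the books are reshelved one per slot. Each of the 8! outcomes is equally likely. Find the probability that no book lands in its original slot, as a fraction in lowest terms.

2119/5760

Favorable outcomes: !8 = 14833.
Total outcomes: 8! = 40320.
Probability = 14833/40320 = 2119/5760.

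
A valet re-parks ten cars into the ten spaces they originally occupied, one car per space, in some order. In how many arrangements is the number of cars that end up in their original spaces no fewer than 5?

13264

# with exactly i fixed is C(10,i)·!(10-i); sum over i=5..10:
  i=5: C(10,5)·!5 = 252·44 = 11088
  i=6: C(10,6)·!4 = 210·9 = 1890
  i=7: C(10,7)·!3 = 120·2 = 240
  i=8: C(10,8)·!2 = 45·1 = 45
  i=9: C(10,9)·!1 = 10·0 = 0
  i=10: C(10,10)·!0 = 1·1 = 1
Total = 13264.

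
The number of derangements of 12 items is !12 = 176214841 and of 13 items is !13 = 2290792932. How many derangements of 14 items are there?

32071101049

!14 = (14-1)·(!13 + !12) = 13·(2290792932 + 176214841) = 13·2467007773 = 32071101049.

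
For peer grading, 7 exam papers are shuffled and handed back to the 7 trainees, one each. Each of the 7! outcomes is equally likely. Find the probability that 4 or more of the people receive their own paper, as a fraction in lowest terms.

Favorable outcomes: Σ_{i≥4} C(7,i)·!(7-i) = 35·2 + 21·1 + 7·0 + 1·1 = 92.
Total outcomes: 7! = 5040.
Probability = 92/5040 = 23/1260.

23/1260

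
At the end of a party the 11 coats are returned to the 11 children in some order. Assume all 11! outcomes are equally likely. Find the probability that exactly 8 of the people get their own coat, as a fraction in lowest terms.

1/120960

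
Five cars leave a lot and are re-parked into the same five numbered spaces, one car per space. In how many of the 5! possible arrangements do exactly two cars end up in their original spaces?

Choose which 2 of the 5 are fixed: C(5,2) = 10.
The remaining 3 must be deranged: !3 = 2.
Total: 10 × 2 = 20.

20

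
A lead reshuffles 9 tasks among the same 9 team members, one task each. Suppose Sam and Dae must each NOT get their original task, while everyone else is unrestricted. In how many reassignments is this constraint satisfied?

Inclusion-exclusion on the 2 forbidden self-matches:
Σ_{j=0}^{2} (-1)^j C(2,j)(9-j)!
= C(2,0)·9! - C(2,1)·8! + C(2,2)·7!
= 362880 - 80640 + 5040
= 287280

287280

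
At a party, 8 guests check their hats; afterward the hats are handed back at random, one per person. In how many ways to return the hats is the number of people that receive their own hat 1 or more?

Sum C(8,i)·!(8-i) for i = 1..8:
  i=1: C(8,1)·!7 = 8·1854 = 14832
  i=2: C(8,2)·!6 = 28·265 = 7420
  i=3: C(8,3)·!5 = 56·44 = 2464
  i=4: C(8,4)·!4 = 70·9 = 630
  i=5: C(8,5)·!3 = 56·2 = 112
  i=6: C(8,6)·!2 = 28·1 = 28
  i=7: C(8,7)·!1 = 8·0 = 0
  i=8: C(8,8)·!0 = 1·1 = 1
Total = 25487.

25487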